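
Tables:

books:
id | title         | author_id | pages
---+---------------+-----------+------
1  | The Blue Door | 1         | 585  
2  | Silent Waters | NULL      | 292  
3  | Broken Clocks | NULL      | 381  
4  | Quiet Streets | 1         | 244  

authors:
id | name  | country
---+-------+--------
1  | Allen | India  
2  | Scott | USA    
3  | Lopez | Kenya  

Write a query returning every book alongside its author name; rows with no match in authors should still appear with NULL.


LEFT JOIN keeps every row from books (the left table); where author_id has no match in authors, the author columns become NULL. Walk through each book:
  - book 1 (The Blue Door): author_id=1 -> matches Allen
  - book 2 (Silent Waters): author_id=NULL, no match -> kept with NULL
  - book 3 (Broken Clocks): author_id=NULL, no match -> kept with NULL
  - book 4 (Quiet Streets): author_id=1 -> matches Allen
All 4 rows appear; 2 have NULL author.

SQL:
SELECT a.title, b.name AS author
FROM books a
LEFT JOIN authors b ON a.author_id = b.id

Result:
title         | author
--------------+-------
The Blue Door | Allen 
Silent Waters | NULL  
Broken Clocks | NULL  
Quiet Streets | Allen 


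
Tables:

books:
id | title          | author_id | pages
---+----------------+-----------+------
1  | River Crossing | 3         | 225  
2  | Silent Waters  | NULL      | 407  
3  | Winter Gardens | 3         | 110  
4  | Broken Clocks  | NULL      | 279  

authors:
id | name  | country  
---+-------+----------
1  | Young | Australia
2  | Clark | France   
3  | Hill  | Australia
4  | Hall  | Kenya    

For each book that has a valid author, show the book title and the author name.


INNER JOIN keeps only books rows whose author_id matches an id in authors. Walk through each book:
  - book 1 (River Crossing): author_id=3 -> matches Hill
  - book 2 (Silent Waters): author_id=NULL, no match -> dropped
  - book 3 (Winter Gardens): author_id=3 -> matches Hill
  - book 4 (Broken Clocks): author_id=NULL, no match -> dropped
So 2 of 4 rows are dropped.

SQL:
SELECT a.title, b.name AS author
FROM books a
INNER JOIN authors b ON a.author_id = b.id

Result:
title          | author
---------------+-------
River Crossing | Hill  
Winter Gardens | Hill  


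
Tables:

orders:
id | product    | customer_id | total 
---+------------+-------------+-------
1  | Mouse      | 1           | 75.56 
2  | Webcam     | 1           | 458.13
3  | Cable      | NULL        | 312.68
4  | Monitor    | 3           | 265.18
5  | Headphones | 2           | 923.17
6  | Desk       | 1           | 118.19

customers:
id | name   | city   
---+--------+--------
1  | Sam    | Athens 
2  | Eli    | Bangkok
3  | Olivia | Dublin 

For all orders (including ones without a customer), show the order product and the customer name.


LEFT JOIN keeps every row from orders (the left table); where customer_id has no match in customers, the customer columns become NULL. Walk through each order:
  - order 1 (Mouse): customer_id=1 -> matches Sam
  - order 2 (Webcam): customer_id=1 -> matches Sam
  - order 3 (Cable): customer_id=NULL, no match -> kept with NULL
  - order 4 (Monitor): customer_id=3 -> matches Olivia
  - order 5 (Headphones): customer_id=2 -> matches Eli
  - order 6 (Desk): customer_id=1 -> matches Sam
All 6 rows appear; 1 has NULL customer.

SQL:
SELECT a.product, b.name AS customer
FROM orders a
LEFT JOIN customers b ON a.customer_id = b.id

Result:
product    | customer
-----------+---------
Mouse      | Sam     
Webcam     | Sam     
Cable      | NULL    
Monitor    | Olivia  
Headphones | Eli     
Desk       | Sam     


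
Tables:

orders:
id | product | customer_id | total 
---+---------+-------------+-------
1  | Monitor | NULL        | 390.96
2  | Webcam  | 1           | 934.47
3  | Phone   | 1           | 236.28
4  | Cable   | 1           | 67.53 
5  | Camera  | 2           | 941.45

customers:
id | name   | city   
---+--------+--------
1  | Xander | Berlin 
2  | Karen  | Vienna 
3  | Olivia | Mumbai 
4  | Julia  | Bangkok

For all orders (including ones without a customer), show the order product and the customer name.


LEFT JOIN keeps every row from orders (the left table); where customer_id has no match in customers, the customer columns become NULL. Walk through each order:
  - order 1 (Monitor): customer_id=NULL, no match -> kept with NULL
  - order 2 (Webcam): customer_id=1 -> matches Xander
  - order 3 (Phone): customer_id=1 -> matches Xander
  - order 4 (Cable): customer_id=1 -> matches Xander
  - order 5 (Camera): customer_id=2 -> matches Karen
All 5 rows appear; 1 has NULL customer.

SQL:
SELECT a.product, b.name AS customer
FROM orders a
LEFT JOIN customers b ON a.customer_id = b.id

Result:
product | customer
--------+---------
Monitor | NULL    
Webcam  | Xander  
Phone   | Xander  
Cable   | Xander  
Camera  | Karen   


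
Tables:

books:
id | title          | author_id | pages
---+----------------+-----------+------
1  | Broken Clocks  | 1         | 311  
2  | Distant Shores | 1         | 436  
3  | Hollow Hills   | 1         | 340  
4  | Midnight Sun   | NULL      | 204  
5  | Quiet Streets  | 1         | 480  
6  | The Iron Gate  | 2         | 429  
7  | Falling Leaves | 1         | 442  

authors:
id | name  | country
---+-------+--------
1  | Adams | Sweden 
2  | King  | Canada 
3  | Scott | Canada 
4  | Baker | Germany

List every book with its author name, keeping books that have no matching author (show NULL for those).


LEFT JOIN keeps every row from books (the left table); where author_id has no match in authors, the author columns become NULL. Walk through each book:
  - book 1 (Broken Clocks): author_id=1 -> matches Adams
  - book 2 (Distant Shores): author_id=1 -> matches Adams
  - book 3 (Hollow Hills): author_id=1 -> matches Adams
  - book 4 (Midnight Sun): author_id=NULL, no match -> kept with NULL
  - book 5 (Quiet Streets): author_id=1 -> matches Adams
  - book 6 (The Iron Gate): author_id=2 -> matches King
  - book 7 (Falling Leaves): author_id=1 -> matches Adams
All 7 rows appear; 1 has NULL author.

SQL:
SELECT a.title, b.name AS author
FROM books a
LEFT JOIN authors b ON a.author_id = b.id

Result:
title          | author
---------------+-------
Broken Clocks  | Adams 
Distant Shores | Adams 
Hollow Hills   | Adams 
Midnight Sun   | NULL  
Quiet Streets  | Adams 
The Iron Gate  | King  
Falling Leaves | Adams 


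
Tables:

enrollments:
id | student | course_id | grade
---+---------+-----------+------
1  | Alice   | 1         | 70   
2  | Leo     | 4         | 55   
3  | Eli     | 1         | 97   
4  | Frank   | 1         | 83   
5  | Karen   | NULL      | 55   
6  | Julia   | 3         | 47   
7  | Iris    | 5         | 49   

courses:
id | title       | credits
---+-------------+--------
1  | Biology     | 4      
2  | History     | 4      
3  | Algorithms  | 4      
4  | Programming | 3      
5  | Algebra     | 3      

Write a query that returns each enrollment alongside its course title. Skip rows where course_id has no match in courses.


INNER JOIN keeps only enrollments rows whose course_id matches an id in courses. Walk through each enrollment:
  - enrollment 1 (Alice): course_id=1 -> matches Biology
  - enrollment 2 (Leo): course_id=4 -> matches Programming
  - enrollment 3 (Eli): course_id=1 -> matches Biology
  - enrollment 4 (Frank): course_id=1 -> matches Biology
  - enrollment 5 (Karen): course_id=NULL, no match -> dropped
  - enrollment 6 (Julia): course_id=3 -> matches Algorithms
  - enrollment 7 (Iris): course_id=5 -> matches Algebra
So 1 of 7 rows is dropped.

SQL:
SELECT a.student, b.title AS course
FROM enrollments a
INNER JOIN courses b ON a.course_id = b.id

Result:
student | course     
--------+------------
Alice   | Biology    
Leo     | Programming
Eli     | Biology    
Frank   | Biology    
Julia   | Algorithms 
Iris    | Algebra    


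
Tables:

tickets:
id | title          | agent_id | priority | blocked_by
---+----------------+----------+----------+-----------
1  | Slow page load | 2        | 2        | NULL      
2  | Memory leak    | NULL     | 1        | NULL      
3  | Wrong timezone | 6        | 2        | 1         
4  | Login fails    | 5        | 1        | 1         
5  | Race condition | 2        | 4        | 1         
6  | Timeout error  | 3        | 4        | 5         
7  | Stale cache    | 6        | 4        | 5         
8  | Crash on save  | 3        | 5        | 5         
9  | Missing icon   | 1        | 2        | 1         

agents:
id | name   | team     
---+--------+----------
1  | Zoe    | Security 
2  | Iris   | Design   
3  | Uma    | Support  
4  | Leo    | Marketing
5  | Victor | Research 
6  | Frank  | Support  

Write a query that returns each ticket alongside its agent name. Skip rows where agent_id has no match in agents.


INNER JOIN keeps only tickets rows whose agent_id matches an id in agents. Walk through each ticket:
  - ticket 1 (Slow page load): agent_id=2 -> matches Iris
  - ticket 2 (Memory leak): agent_id=NULL, no match -> dropped
  - ticket 3 (Wrong timezone): agent_id=6 -> matches Frank
  - ticket 4 (Login fails): agent_id=5 -> matches Victor
  - ticket 5 (Race condition): agent_id=2 -> matches Iris
  - ticket 6 (Timeout error): agent_id=3 -> matches Uma
  - ticket 7 (Stale cache): agent_id=6 -> matches Frank
  - ticket 8 (Crash on save): agent_id=3 -> matches Uma
  - ticket 9 (Missing icon): agent_id=1 -> matches Zoe
So 1 of 9 rows is dropped.

SQL:
SELECT a.title, b.name AS agent
FROM tickets a
INNER JOIN agents b ON a.agent_id = b.id

Result:
title          | agent 
---------------+-------
Slow page load | Iris  
Wrong timezone | Frank 
Login fails    | Victor
Race condition | Iris  
Timeout error  | Uma   
Stale cache    | Frank 
Crash on save  | Uma   
Missing icon   | Zoe   


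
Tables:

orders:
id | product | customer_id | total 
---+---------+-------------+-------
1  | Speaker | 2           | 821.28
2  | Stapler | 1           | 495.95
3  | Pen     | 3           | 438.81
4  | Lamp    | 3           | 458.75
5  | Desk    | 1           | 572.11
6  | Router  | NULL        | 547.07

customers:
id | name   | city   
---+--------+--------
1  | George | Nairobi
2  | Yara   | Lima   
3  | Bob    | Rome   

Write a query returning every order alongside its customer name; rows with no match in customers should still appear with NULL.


LEFT JOIN keeps every row from orders (the left table); where customer_id has no match in customers, the customer columns become NULL. Walk through each order:
  - order 1 (Speaker): customer_id=2 -> matches Yara
  - order 2 (Stapler): customer_id=1 -> matches George
  - order 3 (Pen): customer_id=3 -> matches Bob
  - order 4 (Lamp): customer_id=3 -> matches Bob
  - order 5 (Desk): customer_id=1 -> matches George
  - order 6 (Router): customer_id=NULL, no match -> kept with NULL
All 6 rows appear; 1 has NULL customer.

SQL:
SELECT a.product, b.name AS customer
FROM orders a
LEFT JOIN customers b ON a.customer_id = b.id

Result:
product | customer
--------+---------
Speaker | Yara    
Stapler | George  
Pen     | Bob     
Lamp    | Bob     
Desk    | George  
Router  | NULL    


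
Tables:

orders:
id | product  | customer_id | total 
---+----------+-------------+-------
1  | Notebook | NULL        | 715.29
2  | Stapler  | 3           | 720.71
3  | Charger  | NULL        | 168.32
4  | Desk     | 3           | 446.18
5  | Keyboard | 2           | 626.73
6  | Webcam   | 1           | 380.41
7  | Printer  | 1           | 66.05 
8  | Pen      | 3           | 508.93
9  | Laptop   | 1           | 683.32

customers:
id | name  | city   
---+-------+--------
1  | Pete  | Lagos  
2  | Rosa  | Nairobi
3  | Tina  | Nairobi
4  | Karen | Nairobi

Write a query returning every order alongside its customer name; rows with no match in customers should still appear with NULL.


LEFT JOIN keeps every row from orders (the left table); where customer_id has no match in customers, the customer columns become NULL. Walk through each order:
  - order 1 (Notebook): customer_id=NULL, no match -> kept with NULL
  - order 2 (Stapler): customer_id=3 -> matches Tina
  - order 3 (Charger): customer_id=NULL, no match -> kept with NULL
  - order 4 (Desk): customer_id=3 -> matches Tina
  - order 5 (Keyboard): customer_id=2 -> matches Rosa
  - order 6 (Webcam): customer_id=1 -> matches Pete
  - order 7 (Printer): customer_id=1 -> matches Pete
  - order 8 (Pen): customer_id=3 -> matches Tina
  - order 9 (Laptop): customer_id=1 -> matches Pete
All 9 rows appear; 2 have NULL customer.

SQL:
SELECT a.product, b.name AS customer
FROM orders a
LEFT JOIN customers b ON a.customer_id = b.id

Result:
product  | customer
---------+---------
Notebook | NULL    
Stapler  | Tina    
Charger  | NULL    
Desk     | Tina    
Keyboard | Rosa    
Webcam   | Pete    
Printer  | Pete    
Pen      | Tina    
Laptop   | Pete    


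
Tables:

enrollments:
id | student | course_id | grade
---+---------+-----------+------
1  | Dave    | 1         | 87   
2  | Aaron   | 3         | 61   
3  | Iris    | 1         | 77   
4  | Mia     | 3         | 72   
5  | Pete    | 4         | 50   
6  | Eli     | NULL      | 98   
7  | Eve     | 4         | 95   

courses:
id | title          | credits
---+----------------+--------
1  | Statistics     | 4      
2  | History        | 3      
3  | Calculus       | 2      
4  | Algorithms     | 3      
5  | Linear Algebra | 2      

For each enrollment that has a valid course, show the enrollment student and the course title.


INNER JOIN keeps only enrollments rows whose course_id matches an id in courses. Walk through each enrollment:
  - enrollment 1 (Dave): course_id=1 -> matches Statistics
  - enrollment 2 (Aaron): course_id=3 -> matches Calculus
  - enrollment 3 (Iris): course_id=1 -> matches Statistics
  - enrollment 4 (Mia): course_id=3 -> matches Calculus
  - enrollment 5 (Pete): course_id=4 -> matches Algorithms
  - enrollment 6 (Eli): course_id=NULL, no match -> dropped
  - enrollment 7 (Eve): course_id=4 -> matches Algorithms
So 1 of 7 rows is dropped.

SQL:
SELECT a.student, b.title AS course
FROM enrollments a
INNER JOIN courses b ON a.course_id = b.id

Result:
student | course    
--------+-----------
Dave    | Statistics
Aaron   | Calculus  
Iris    | Statistics
Mia     | Calculus  
Pete    | Algorithms
Eve     | Algorithms


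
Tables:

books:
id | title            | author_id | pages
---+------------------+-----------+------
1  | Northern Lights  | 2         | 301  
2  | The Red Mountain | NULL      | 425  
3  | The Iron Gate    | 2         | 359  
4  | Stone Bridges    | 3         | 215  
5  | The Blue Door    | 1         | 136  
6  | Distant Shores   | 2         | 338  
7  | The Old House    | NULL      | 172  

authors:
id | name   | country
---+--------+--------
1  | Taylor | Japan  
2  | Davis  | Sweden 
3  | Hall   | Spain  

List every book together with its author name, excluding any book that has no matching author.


INNER JOIN keeps only books rows whose author_id matches an id in authors. Walk through each book:
  - book 1 (Northern Lights): author_id=2 -> matches Davis
  - book 2 (The Red Mountain): author_id=NULL, no match -> dropped
  - book 3 (The Iron Gate): author_id=2 -> matches Davis
  - book 4 (Stone Bridges): author_id=3 -> matches Hall
  - book 5 (The Blue Door): author_id=1 -> matches Taylor
  - book 6 (Distant Shores): author_id=2 -> matches Davis
  - book 7 (The Old House): author_id=NULL, no match -> dropped
So 2 of 7 rows are dropped.

SQL:
SELECT a.title, b.name AS author
FROM books a
INNER JOIN authors b ON a.author_id = b.id

Result:
title           | author
----------------+-------
Northern Lights | Davis 
The Iron Gate   | Davis 
Stone Bridges   | Hall  
The Blue Door   | Taylor
Distant Shores  | Davis 


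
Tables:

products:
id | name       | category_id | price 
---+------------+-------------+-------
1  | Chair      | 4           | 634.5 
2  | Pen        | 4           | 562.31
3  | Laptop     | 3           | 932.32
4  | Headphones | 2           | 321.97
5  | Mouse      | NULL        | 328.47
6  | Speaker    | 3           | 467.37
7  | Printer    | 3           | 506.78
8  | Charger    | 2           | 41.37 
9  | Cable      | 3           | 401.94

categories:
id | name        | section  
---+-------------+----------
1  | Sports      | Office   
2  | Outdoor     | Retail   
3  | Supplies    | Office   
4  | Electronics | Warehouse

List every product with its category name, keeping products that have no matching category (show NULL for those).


LEFT JOIN keeps every row from products (the left table); where category_id has no match in categories, the category columns become NULL. Walk through each product:
  - product 1 (Chair): category_id=4 -> matches Electronics
  - product 2 (Pen): category_id=4 -> matches Electronics
  - product 3 (Laptop): category_id=3 -> matches Supplies
  - product 4 (Headphones): category_id=2 -> matches Outdoor
  - product 5 (Mouse): category_id=NULL, no match -> kept with NULL
  - product 6 (Speaker): category_id=3 -> matches Supplies
  - product 7 (Printer): category_id=3 -> matches Supplies
  - product 8 (Charger): category_id=2 -> matches Outdoor
  - product 9 (Cable): category_id=3 -> matches Supplies
All 9 rows appear; 1 has NULL category.

SQL:
SELECT a.name, b.name AS category
FROM products a
LEFT JOIN categories b ON a.category_id = b.id

Result:
name       | category   
-----------+------------
Chair      | Electronics
Pen        | Electronics
Laptop     | Supplies   
Headphones | Outdoor    
Mouse      | NULL       
Speaker    | Supplies   
Printer    | Supplies   
Charger    | Outdoor    
Cable      | Supplies   


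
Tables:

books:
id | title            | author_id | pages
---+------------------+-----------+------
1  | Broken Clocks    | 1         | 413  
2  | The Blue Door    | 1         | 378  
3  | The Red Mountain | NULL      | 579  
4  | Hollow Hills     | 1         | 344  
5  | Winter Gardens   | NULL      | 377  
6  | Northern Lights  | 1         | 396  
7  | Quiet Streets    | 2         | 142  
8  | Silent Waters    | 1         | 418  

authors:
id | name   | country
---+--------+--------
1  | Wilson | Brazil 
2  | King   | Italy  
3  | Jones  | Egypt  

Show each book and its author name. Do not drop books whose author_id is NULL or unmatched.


LEFT JOIN keeps every row from books (the left table); where author_id has no match in authors, the author columns become NULL. Walk through each book:
  - book 1 (Broken Clocks): author_id=1 -> matches Wilson
  - book 2 (The Blue Door): author_id=1 -> matches Wilson
  - book 3 (The Red Mountain): author_id=NULL, no match -> kept with NULL
  - book 4 (Hollow Hills): author_id=1 -> matches Wilson
  - book 5 (Winter Gardens): author_id=NULL, no match -> kept with NULL
  - book 6 (Northern Lights): author_id=1 -> matches Wilson
  - book 7 (Quiet Streets): author_id=2 -> matches King
  - book 8 (Silent Waters): author_id=1 -> matches Wilson
All 8 rows appear; 2 have NULL author.

SQL:
SELECT a.title, b.name AS author
FROM books a
LEFT JOIN authors b ON a.author_id = b.id

Result:
title            | author
-----------------+-------
Broken Clocks    | Wilson
The Blue Door    | Wilson
The Red Mountain | NULL  
Hollow Hills     | Wilson
Winter Gardens   | NULL  
Northern Lights  | Wilson
Quiet Streets    | King  
Silent Waters    | Wilson


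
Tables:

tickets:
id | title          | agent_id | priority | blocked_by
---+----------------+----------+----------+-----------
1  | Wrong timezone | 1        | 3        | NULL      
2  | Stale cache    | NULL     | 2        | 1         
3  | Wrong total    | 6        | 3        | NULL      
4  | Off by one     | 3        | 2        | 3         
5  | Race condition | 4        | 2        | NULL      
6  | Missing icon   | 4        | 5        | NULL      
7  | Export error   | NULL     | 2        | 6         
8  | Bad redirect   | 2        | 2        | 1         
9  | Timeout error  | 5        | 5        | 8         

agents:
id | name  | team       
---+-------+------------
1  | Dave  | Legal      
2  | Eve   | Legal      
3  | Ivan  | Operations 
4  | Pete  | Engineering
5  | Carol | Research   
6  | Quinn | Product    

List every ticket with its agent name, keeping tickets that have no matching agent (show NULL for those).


LEFT JOIN keeps every row from tickets (the left table); where agent_id has no match in agents, the agent columns become NULL. Walk through each ticket:
  - ticket 1 (Wrong timezone): agent_id=1 -> matches Dave
  - ticket 2 (Stale cache): agent_id=NULL, no match -> kept with NULL
  - ticket 3 (Wrong total): agent_id=6 -> matches Quinn
  - ticket 4 (Off by one): agent_id=3 -> matches Ivan
  - ticket 5 (Race condition): agent_id=4 -> matches Pete
  - ticket 6 (Missing icon): agent_id=4 -> matches Pete
  - ticket 7 (Export error): agent_id=NULL, no match -> kept with NULL
  - ticket 8 (Bad redirect): agent_id=2 -> matches Eve
  - ticket 9 (Timeout error): agent_id=5 -> matches Carol
All 9 rows appear; 2 have NULL agent.

SQL:
SELECT a.title, b.name AS agent
FROM tickets a
LEFT JOIN agents b ON a.agent_id = b.id

Result:
title          | agent
---------------+------
Wrong timezone | Dave 
Stale cache    | NULL 
Wrong total    | Quinn
Off by one     | Ivan 
Race condition | Pete 
Missing icon   | Pete 
Export error   | NULL 
Bad redirect   | Eve  
Timeout error  | Carol


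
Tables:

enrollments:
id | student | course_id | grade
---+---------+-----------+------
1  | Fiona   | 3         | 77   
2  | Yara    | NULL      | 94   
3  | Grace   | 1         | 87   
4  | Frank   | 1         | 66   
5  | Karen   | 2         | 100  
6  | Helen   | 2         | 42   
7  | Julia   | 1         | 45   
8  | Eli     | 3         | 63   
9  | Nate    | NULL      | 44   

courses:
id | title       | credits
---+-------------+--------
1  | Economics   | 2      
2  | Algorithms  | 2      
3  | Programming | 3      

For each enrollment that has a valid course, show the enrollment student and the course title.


INNER JOIN keeps only enrollments rows whose course_id matches an id in courses. Walk through each enrollment:
  - enrollment 1 (Fiona): course_id=3 -> matches Programming
  - enrollment 2 (Yara): course_id=NULL, no match -> dropped
  - enrollment 3 (Grace): course_id=1 -> matches Economics
  - enrollment 4 (Frank): course_id=1 -> matches Economics
  - enrollment 5 (Karen): course_id=2 -> matches Algorithms
  - enrollment 6 (Helen): course_id=2 -> matches Algorithms
  - enrollment 7 (Julia): course_id=1 -> matches Economics
  - enrollment 8 (Eli): course_id=3 -> matches Programming
  - enrollment 9 (Nate): course_id=NULL, no match -> dropped
So 2 of 9 rows are dropped.

SQL:
SELECT a.student, b.title AS course
FROM enrollments a
INNER JOIN courses b ON a.course_id = b.id

Result:
student | course     
--------+------------
Fiona   | Programming
Grace   | Economics  
Frank   | Economics  
Karen   | Algorithms 
Helen   | Algorithms 
Julia   | Economics  
Eli     | Programming


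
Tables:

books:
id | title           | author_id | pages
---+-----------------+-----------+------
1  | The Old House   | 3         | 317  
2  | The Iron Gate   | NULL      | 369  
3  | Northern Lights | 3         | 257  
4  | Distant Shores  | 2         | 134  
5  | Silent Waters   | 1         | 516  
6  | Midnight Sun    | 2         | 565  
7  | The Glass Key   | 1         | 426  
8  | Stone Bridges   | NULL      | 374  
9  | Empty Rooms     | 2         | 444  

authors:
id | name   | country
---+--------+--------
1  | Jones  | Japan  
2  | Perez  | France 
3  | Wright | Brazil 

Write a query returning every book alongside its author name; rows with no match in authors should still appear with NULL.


LEFT JOIN keeps every row from books (the left table); where author_id has no match in authors, the author columns become NULL. Walk through each book:
  - book 1 (The Old House): author_id=3 -> matches Wright
  - book 2 (The Iron Gate): author_id=NULL, no match -> kept with NULL
  - book 3 (Northern Lights): author_id=3 -> matches Wright
  - book 4 (Distant Shores): author_id=2 -> matches Perez
  - book 5 (Silent Waters): author_id=1 -> matches Jones
  - book 6 (Midnight Sun): author_id=2 -> matches Perez
  - book 7 (The Glass Key): author_id=1 -> matches Jones
  - book 8 (Stone Bridges): author_id=NULL, no match -> kept with NULL
  - book 9 (Empty Rooms): author_id=2 -> matches Perez
All 9 rows appear; 2 have NULL author.

SQL:
SELECT a.title, b.name AS author
FROM books a
LEFT JOIN authors b ON a.author_id = b.id

Result:
title           | author
----------------+-------
The Old House   | Wright
The Iron Gate   | NULL  
Northern Lights | Wright
Distant Shores  | Perez 
Silent Waters   | Jones 
Midnight Sun    | Perez 
The Glass Key   | Jones 
Stone Bridges   | NULL  
Empty Rooms     | Perez 


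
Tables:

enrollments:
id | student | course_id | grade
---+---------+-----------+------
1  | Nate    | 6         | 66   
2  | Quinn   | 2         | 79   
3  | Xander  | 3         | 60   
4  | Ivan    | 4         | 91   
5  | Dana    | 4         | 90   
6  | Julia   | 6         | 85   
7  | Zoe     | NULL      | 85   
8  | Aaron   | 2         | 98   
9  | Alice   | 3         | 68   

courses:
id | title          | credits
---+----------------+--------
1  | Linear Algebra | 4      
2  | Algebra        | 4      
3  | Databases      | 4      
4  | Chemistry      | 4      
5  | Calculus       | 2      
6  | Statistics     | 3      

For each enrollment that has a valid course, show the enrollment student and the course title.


INNER JOIN keeps only enrollments rows whose course_id matches an id in courses. Walk through each enrollment:
  - enrollment 1 (Nate): course_id=6 -> matches Statistics
  - enrollment 2 (Quinn): course_id=2 -> matches Algebra
  - enrollment 3 (Xander): course_id=3 -> matches Databases
  - enrollment 4 (Ivan): course_id=4 -> matches Chemistry
  - enrollment 5 (Dana): course_id=4 -> matches Chemistry
  - enrollment 6 (Julia): course_id=6 -> matches Statistics
  - enrollment 7 (Zoe): course_id=NULL, no match -> dropped
  - enrollment 8 (Aaron): course_id=2 -> matches Algebra
  - enrollment 9 (Alice): course_id=3 -> matches Databases
So 1 of 9 rows is dropped.

SQL:
SELECT a.student, b.title AS course
FROM enrollments a
INNER JOIN courses b ON a.course_id = b.id

Result:
student | course    
--------+-----------
Nate    | Statistics
Quinn   | Algebra   
Xander  | Databases 
Ivan    | Chemistry 
Dana    | Chemistry 
Julia   | Statistics
Aaron   | Algebra   
Alice   | Databases 


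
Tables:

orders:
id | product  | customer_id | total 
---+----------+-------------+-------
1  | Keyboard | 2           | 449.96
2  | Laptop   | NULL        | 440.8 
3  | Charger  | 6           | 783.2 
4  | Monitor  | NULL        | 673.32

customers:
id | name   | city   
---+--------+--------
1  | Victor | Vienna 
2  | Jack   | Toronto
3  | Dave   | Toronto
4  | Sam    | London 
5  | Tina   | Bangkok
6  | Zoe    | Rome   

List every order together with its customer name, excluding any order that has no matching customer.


INNER JOIN keeps only orders rows whose customer_id matches an id in customers. Walk through each order:
  - order 1 (Keyboard): customer_id=2 -> matches Jack
  - order 2 (Laptop): customer_id=NULL, no match -> dropped
  - order 3 (Charger): customer_id=6 -> matches Zoe
  - order 4 (Monitor): customer_id=NULL, no match -> dropped
So 2 of 4 rows are dropped.

SQL:
SELECT a.product, b.name AS customer
FROM orders a
INNER JOIN customers b ON a.customer_id = b.id

Result:
product  | customer
---------+---------
Keyboard | Jack    
Charger  | Zoe     


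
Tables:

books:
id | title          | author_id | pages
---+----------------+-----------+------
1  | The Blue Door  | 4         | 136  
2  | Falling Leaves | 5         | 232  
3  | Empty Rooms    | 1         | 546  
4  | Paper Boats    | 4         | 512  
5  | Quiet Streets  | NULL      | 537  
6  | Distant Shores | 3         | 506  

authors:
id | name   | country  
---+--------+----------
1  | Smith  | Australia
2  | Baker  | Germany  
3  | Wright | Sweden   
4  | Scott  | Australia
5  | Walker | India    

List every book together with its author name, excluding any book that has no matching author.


INNER JOIN keeps only books rows whose author_id matches an id in authors. Walk through each book:
  - book 1 (The Blue Door): author_id=4 -> matches Scott
  - book 2 (Falling Leaves): author_id=5 -> matches Walker
  - book 3 (Empty Rooms): author_id=1 -> matches Smith
  - book 4 (Paper Boats): author_id=4 -> matches Scott
  - book 5 (Quiet Streets): author_id=NULL, no match -> dropped
  - book 6 (Distant Shores): author_id=3 -> matches Wright
So 1 of 6 rows is dropped.

SQL:
SELECT a.title, b.name AS author
FROM books a
INNER JOIN authors b ON a.author_id = b.id

Result:
title          | author
---------------+-------
The Blue Door  | Scott 
Falling Leaves | Walker
Empty Rooms    | Smith 
Paper Boats    | Scott 
Distant Shores | Wright


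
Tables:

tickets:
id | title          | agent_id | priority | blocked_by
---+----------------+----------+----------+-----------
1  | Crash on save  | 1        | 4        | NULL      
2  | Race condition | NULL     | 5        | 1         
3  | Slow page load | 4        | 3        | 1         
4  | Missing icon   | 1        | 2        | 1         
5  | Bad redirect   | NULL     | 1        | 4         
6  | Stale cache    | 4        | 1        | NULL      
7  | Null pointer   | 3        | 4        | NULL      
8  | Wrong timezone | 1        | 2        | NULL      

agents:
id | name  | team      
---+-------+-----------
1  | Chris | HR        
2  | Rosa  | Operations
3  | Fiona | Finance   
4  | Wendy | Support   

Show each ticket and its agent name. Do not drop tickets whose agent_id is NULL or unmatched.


LEFT JOIN keeps every row from tickets (the left table); where agent_id has no match in agents, the agent columns become NULL. Walk through each ticket:
  - ticket 1 (Crash on save): agent_id=1 -> matches Chris
  - ticket 2 (Race condition): agent_id=NULL, no match -> kept with NULL
  - ticket 3 (Slow page load): agent_id=4 -> matches Wendy
  - ticket 4 (Missing icon): agent_id=1 -> matches Chris
  - ticket 5 (Bad redirect): agent_id=NULL, no match -> kept with NULL
  - ticket 6 (Stale cache): agent_id=4 -> matches Wendy
  - ticket 7 (Null pointer): agent_id=3 -> matches Fiona
  - ticket 8 (Wrong timezone): agent_id=1 -> matches Chris
All 8 rows appear; 2 have NULL agent.

SQL:
SELECT a.title, b.name AS agent
FROM tickets a
LEFT JOIN agents b ON a.agent_id = b.id

Result:
title          | agent
---------------+------
Crash on save  | Chris
Race condition | NULL 
Slow page load | Wendy
Missing icon   | Chris
Bad redirect   | NULL 
Stale cache    | Wendy
Null pointer   | Fiona
Wrong timezone | Chris


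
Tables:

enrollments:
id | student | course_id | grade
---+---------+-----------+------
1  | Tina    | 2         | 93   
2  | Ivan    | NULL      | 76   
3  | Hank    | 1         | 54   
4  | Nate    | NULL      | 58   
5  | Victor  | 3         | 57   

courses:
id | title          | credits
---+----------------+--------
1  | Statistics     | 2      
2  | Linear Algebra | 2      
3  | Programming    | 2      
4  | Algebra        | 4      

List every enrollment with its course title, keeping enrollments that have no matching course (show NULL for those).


LEFT JOIN keeps every row from enrollments (the left table); where course_id has no match in courses, the course columns become NULL. Walk through each enrollment:
  - enrollment 1 (Tina): course_id=2 -> matches Linear Algebra
  - enrollment 2 (Ivan): course_id=NULL, no match -> kept with NULL
  - enrollment 3 (Hank): course_id=1 -> matches Statistics
  - enrollment 4 (Nate): course_id=NULL, no match -> kept with NULL
  - enrollment 5 (Victor): course_id=3 -> matches Programming
All 5 rows appear; 2 have NULL course.

SQL:
SELECT a.student, b.title AS course
FROM enrollments a
LEFT JOIN courses b ON a.course_id = b.id

Result:
student | course        
--------+---------------
Tina    | Linear Algebra
Ivan    | NULL          
Hank    | Statistics    
Nate    | NULL          
Victor  | Programming   


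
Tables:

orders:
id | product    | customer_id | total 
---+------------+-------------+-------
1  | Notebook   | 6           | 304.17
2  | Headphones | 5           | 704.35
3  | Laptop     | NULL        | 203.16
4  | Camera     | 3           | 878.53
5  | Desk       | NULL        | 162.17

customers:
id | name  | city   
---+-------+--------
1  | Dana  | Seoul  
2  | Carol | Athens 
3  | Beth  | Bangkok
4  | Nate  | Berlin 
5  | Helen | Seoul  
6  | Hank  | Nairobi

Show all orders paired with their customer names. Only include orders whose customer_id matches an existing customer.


INNER JOIN keeps only orders rows whose customer_id matches an id in customers. Walk through each order:
  - order 1 (Notebook): customer_id=6 -> matches Hank
  - order 2 (Headphones): customer_id=5 -> matches Helen
  - order 3 (Laptop): customer_id=NULL, no match -> dropped
  - order 4 (Camera): customer_id=3 -> matches Beth
  - order 5 (Desk): customer_id=NULL, no match -> dropped
So 2 of 5 rows are dropped.

SQL:
SELECT a.product, b.name AS customer
FROM orders a
INNER JOIN customers b ON a.customer_id = b.id

Result:
product    | customer
-----------+---------
Notebook   | Hank    
Headphones | Helen   
Camera     | Beth    


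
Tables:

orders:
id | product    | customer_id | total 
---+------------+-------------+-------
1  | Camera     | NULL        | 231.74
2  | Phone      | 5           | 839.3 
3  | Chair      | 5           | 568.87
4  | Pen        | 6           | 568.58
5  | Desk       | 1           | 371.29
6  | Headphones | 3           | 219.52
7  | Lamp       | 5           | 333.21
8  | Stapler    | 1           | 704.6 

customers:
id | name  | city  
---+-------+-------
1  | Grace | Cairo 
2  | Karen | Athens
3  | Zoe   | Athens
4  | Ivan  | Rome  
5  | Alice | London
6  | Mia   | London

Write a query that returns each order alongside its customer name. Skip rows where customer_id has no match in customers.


INNER JOIN keeps only orders rows whose customer_id matches an id in customers. Walk through each order:
  - order 1 (Camera): customer_id=NULL, no match -> dropped
  - order 2 (Phone): customer_id=5 -> matches Alice
  - order 3 (Chair): customer_id=5 -> matches Alice
  - order 4 (Pen): customer_id=6 -> matches Mia
  - order 5 (Desk): customer_id=1 -> matches Grace
  - order 6 (Headphones): customer_id=3 -> matches Zoe
  - order 7 (Lamp): customer_id=5 -> matches Alice
  - order 8 (Stapler): customer_id=1 -> matches Grace
So 1 of 8 rows is dropped.

SQL:
SELECT a.product, b.name AS customer
FROM orders a
INNER JOIN customers b ON a.customer_id = b.id

Result:
product    | customer
-----------+---------
Phone      | Alice   
Chair      | Alice   
Pen        | Mia     
Desk       | Grace   
Headphones | Zoe     
Lamp       | Alice   
Stapler    | Grace   


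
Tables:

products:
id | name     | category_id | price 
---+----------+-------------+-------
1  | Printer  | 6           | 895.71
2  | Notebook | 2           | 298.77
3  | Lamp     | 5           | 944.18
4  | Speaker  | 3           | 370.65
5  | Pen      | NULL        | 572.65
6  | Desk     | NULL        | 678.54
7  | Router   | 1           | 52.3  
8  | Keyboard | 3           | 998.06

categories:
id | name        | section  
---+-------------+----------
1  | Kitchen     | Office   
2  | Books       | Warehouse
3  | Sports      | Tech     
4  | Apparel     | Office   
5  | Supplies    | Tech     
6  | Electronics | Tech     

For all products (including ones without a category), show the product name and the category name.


LEFT JOIN keeps every row from products (the left table); where category_id has no match in categories, the category columns become NULL. Walk through each product:
  - product 1 (Printer): category_id=6 -> matches Electronics
  - product 2 (Notebook): category_id=2 -> matches Books
  - product 3 (Lamp): category_id=5 -> matches Supplies
  - product 4 (Speaker): category_id=3 -> matches Sports
  - product 5 (Pen): category_id=NULL, no match -> kept with NULL
  - product 6 (Desk): category_id=NULL, no match -> kept with NULL
  - product 7 (Router): category_id=1 -> matches Kitchen
  - product 8 (Keyboard): category_id=3 -> matches Sports
All 8 rows appear; 2 have NULL category.

SQL:
SELECT a.name, b.name AS category
FROM products a
LEFT JOIN categories b ON a.category_id = b.id

Result:
name     | category   
---------+------------
Printer  | Electronics
Notebook | Books      
Lamp     | Supplies   
Speaker  | Sports     
Pen      | NULL       
Desk     | NULL       
Router   | Kitchen    
Keyboard | Sports     


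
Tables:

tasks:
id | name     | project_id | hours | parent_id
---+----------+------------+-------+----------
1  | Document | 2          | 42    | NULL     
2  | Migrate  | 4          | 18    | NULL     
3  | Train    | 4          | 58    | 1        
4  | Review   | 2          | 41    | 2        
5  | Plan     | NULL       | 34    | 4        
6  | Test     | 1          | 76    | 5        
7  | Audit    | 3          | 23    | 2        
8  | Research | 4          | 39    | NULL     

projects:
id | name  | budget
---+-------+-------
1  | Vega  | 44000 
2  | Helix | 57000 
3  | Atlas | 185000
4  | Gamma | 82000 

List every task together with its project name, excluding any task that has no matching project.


INNER JOIN keeps only tasks rows whose project_id matches an id in projects. Walk through each task:
  - task 1 (Document): project_id=2 -> matches Helix
  - task 2 (Migrate): project_id=4 -> matches Gamma
  - task 3 (Train): project_id=4 -> matches Gamma
  - task 4 (Review): project_id=2 -> matches Helix
  - task 5 (Plan): project_id=NULL, no match -> dropped
  - task 6 (Test): project_id=1 -> matches Vega
  - task 7 (Audit): project_id=3 -> matches Atlas
  - task 8 (Research): project_id=4 -> matches Gamma
So 1 of 8 rows is dropped.

SQL:
SELECT a.name, b.name AS project
FROM tasks a
INNER JOIN projects b ON a.project_id = b.id

Result:
name     | project
---------+--------
Document | Helix  
Migrate  | Gamma  
Train    | Gamma  
Review   | Helix  
Test     | Vega   
Audit    | Atlas  
Research | Gamma  


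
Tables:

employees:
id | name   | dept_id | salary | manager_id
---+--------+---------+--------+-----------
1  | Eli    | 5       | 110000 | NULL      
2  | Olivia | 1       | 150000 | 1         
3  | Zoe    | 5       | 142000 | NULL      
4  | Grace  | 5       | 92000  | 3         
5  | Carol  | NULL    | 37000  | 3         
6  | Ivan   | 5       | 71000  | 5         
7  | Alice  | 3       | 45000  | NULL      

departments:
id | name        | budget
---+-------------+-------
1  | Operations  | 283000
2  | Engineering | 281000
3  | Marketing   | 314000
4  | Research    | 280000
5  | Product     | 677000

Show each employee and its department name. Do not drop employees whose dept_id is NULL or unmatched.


LEFT JOIN keeps every row from employees (the left table); where dept_id has no match in departments, the department columns become NULL. Walk through each employee:
  - employee 1 (Eli): dept_id=5 -> matches Product
  - employee 2 (Olivia): dept_id=1 -> matches Operations
  - employee 3 (Zoe): dept_id=5 -> matches Product
  - employee 4 (Grace): dept_id=5 -> matches Product
  - employee 5 (Carol): dept_id=NULL, no match -> kept with NULL
  - employee 6 (Ivan): dept_id=5 -> matches Product
  - employee 7 (Alice): dept_id=3 -> matches Marketing
All 7 rows appear; 1 has NULL department.

SQL:
SELECT a.name, b.name AS department
FROM employees a
LEFT JOIN departments b ON a.dept_id = b.id

Result:
name   | department
-------+-----------
Eli    | Product   
Olivia | Operations
Zoe    | Product   
Grace  | Product   
Carol  | NULL      
Ivan   | Product   
Alice  | Marketing 


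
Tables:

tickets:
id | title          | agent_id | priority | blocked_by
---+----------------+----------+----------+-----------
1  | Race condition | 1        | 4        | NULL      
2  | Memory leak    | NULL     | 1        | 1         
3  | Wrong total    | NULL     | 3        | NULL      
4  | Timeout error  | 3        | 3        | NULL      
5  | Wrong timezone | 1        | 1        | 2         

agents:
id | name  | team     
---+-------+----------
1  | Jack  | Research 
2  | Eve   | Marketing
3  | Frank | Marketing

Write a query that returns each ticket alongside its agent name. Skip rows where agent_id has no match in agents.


INNER JOIN keeps only tickets rows whose agent_id matches an id in agents. Walk through each ticket:
  - ticket 1 (Race condition): agent_id=1 -> matches Jack
  - ticket 2 (Memory leak): agent_id=NULL, no match -> dropped
  - ticket 3 (Wrong total): agent_id=NULL, no match -> dropped
  - ticket 4 (Timeout error): agent_id=3 -> matches Frank
  - ticket 5 (Wrong timezone): agent_id=1 -> matches Jack
So 2 of 5 rows are dropped.

SQL:
SELECT a.title, b.name AS agent
FROM tickets a
INNER JOIN agents b ON a.agent_id = b.id

Result:
title          | agent
---------------+------
Race condition | Jack 
Timeout error  | Frank
Wrong timezone | Jack 
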